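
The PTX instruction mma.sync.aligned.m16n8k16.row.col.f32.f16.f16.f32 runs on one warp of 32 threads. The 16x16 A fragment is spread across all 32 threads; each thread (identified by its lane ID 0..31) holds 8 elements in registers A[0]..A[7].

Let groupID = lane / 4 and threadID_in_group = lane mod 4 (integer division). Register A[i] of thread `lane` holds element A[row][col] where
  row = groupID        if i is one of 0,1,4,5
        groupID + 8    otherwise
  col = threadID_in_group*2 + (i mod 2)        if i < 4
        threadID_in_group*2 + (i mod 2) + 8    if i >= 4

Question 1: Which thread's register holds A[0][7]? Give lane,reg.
3,1

r=0⇒gr=0,Rb=0  c=7⇒Cb=0,th=3,odd=1
L=0*4+3=3  i=0*4+0*2+1=1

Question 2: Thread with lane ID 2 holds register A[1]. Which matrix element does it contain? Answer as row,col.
2: G=0,T=2
[1] (0+0,2*2+1+0) = (0,5)

0,5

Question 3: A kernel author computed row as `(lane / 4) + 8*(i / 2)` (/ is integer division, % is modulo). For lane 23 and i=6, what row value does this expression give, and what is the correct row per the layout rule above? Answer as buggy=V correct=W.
`(lane / 4) + 8*(i / 2)`[23,6]⇒29
L=23⇒gr=23>>2=5, th=23&3=3
[6]⇒row 5+8=13  col 3·2+0+8=14
row: 29 vs 13

buggy=29 correct=13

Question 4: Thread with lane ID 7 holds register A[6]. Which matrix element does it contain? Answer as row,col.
9,14

7: g=1,t=3
[6] (1+8,3*2+0+8) = (9,14)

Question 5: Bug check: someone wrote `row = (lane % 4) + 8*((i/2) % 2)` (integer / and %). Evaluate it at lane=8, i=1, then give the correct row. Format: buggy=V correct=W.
buggy=0 correct=2

`(lane % 4) + 8*((i/2) % 2)`[8,1]->0
L=8->g=8>>2=2, t=8&3=0
[1]->row 2+0=2  col 0·2+1+0=1
row: 0 vs 2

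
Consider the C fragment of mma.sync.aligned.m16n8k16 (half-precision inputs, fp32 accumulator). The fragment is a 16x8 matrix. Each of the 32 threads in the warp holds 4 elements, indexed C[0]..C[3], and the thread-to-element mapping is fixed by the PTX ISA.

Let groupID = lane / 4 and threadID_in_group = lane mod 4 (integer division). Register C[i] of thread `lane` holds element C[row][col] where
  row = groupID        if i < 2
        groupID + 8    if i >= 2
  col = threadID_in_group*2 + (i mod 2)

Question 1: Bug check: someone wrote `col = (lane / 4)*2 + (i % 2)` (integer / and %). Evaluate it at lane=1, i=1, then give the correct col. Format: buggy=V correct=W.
buggy=1 correct=3

`(lane / 4)*2 + (i % 2)`[1,1]→1
lane 1→1/4=0, 1 mod 4=1
i=1  r:0+0→0  c:2·1+1→3
col: 1 vs 3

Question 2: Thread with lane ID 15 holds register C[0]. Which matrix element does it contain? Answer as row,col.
3,6

lane 15->15/4=3, 15 mod 4=3
i=0  r:3+0->3  c:2·3+0->6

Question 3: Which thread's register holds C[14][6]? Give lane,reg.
27,2

r: 14->gid=6,r8=1  c: 6->tid=3,i&1=0
L=6*4+3=27  i=1*2+0=2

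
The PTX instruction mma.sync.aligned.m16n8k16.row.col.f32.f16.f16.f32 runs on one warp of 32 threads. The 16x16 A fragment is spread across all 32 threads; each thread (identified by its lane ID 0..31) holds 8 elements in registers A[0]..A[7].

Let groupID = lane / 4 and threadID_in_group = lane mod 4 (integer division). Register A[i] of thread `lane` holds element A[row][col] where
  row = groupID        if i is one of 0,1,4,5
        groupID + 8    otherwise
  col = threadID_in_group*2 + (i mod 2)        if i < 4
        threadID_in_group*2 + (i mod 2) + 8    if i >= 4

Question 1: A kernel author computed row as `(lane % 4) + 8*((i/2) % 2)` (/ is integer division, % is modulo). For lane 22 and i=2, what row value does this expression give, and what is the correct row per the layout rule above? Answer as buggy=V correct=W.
buggy=10 correct=13

`(lane % 4) + 8*((i/2) % 2)`[22,2]→10
lane 22→22/4=5, 22 mod 4=2
i=2  r:5+8→13  c:2·2+0+0→4
row: 10 vs 13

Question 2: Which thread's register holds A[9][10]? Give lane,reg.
5,6

r=9->g=1,rb=1  c=10->cb=1,t=1,b0=0
L=1*4+1=5  i=1*4+1*2+0=6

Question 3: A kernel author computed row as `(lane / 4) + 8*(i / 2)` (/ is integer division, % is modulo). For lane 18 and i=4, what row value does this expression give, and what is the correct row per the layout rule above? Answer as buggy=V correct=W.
`(lane / 4) + 8*(i / 2)`[18,4]->20
L=18->gid=18>>2=4, tid=18&3=2
[4]->row 4+0=4  col 2·2+0+8=12
row: 20 vs 4

buggy=20 correct=4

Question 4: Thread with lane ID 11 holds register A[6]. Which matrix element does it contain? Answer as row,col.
10,14

lane 11: gr=2 (11/4), th=3 (11%4)
i=6: r=2+8=10, c=3*2+0+8=14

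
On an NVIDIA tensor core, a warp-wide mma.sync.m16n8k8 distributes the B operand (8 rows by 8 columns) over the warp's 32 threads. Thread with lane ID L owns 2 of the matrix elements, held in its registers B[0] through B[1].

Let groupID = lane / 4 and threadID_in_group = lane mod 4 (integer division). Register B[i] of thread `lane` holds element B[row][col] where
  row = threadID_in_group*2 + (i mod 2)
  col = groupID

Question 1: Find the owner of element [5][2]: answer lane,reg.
c:2=>grp=2  r:5=>tig=2,lo=1
L=2*4+2=10  i=1=1

10,1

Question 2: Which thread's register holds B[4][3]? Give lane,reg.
c=3->g=3  r=4->t=2,b0=0
L=3*4+2=14  i=0=0

14,0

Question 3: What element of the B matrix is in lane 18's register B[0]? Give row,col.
4,4

18: G=4,T=2
[0] (2*2+0,4) = (4,4)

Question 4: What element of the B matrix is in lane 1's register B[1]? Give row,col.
3,0

L=1->g=1>>2=0, t=1&3=1
[1]->row 1·2+1=3  col g=0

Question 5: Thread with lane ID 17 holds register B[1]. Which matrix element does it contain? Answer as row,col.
L=17→G=17>>2=4, T=17&3=1
[1]→row 1·2+1=3  col G=4

3,4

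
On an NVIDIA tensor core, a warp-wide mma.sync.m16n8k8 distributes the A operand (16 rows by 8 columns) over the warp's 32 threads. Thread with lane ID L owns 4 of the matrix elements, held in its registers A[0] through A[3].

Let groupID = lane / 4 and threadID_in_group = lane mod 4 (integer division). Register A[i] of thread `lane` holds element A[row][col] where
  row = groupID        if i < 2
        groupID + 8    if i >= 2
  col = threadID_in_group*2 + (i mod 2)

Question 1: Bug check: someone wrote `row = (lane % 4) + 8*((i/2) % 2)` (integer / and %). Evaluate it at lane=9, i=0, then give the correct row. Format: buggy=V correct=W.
`(lane % 4) + 8*((i/2) % 2)`[9,0]->1
L=9->g=9>>2=2, t=9&3=1
[0]->row 2+0=2  col 1·2+0=2
row: 1 vs 2

buggy=1 correct=2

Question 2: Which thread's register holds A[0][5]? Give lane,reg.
r=0→G=0,rhi=0  c=5→T=2,p=1
L=0*4+2=2  i=0*2+1=1

2,1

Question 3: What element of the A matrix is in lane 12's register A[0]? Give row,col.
L=12->gid=12>>2=3, tid=12&3=0
[0]->row 3+0=3  col 0·2+0=0

3,0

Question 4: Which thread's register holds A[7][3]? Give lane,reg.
r=7→G=7,rhi=0  c=3→T=1,p=1
L=7*4+1=29  i=0*2+1=1

29,1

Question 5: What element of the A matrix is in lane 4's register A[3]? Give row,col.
9,1

lane 4: gid=1 (4/4), tid=0 (4%4)
i=3: r=1+8=9, c=0*2+1=1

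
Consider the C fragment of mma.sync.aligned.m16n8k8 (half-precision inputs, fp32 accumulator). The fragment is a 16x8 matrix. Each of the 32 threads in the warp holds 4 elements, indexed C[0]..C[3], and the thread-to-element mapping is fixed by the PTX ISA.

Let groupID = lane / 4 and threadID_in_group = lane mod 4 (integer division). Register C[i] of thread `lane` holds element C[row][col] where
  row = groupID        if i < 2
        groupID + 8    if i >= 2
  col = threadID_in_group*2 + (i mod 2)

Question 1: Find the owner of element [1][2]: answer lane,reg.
5,0

r: 1->gid=1,r8=0  c: 2->tid=1,i&1=0
L=1*4+1=5  i=0*2+0=0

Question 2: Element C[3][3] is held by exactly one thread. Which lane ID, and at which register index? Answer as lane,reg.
r: 3->gid=3,r8=0  c: 3->tid=1,i&1=1
L=3*4+1=13  i=0*2+1=1

13,1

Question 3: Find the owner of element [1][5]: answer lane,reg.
6,1

r=1->g=1,rb=0  c=5->t=2,b0=1
L=1*4+2=6  i=0*2+1=1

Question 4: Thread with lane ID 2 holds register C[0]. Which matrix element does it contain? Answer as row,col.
0,4

lane 2: grp=0 (2/4), tig=2 (2%4)
i=0: r=0+0=0, c=2*2+0=4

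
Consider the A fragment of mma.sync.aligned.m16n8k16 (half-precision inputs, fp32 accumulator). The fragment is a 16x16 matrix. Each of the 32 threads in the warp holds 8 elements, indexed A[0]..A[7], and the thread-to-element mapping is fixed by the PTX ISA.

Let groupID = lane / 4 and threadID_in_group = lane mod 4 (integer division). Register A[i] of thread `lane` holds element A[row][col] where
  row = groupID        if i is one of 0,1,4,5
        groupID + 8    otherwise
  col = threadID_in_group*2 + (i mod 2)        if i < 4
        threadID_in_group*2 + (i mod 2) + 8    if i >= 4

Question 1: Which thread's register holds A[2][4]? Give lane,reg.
10,0

r=2→G=2,rhi=0  c=4→chi=0,T=2,p=0
L=2*4+2=10  i=0*4+0*2+0=0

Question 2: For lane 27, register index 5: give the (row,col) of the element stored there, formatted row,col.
lane 27: gid=6 (27/4), tid=3 (27%4)
i=5: r=6+0=6, c=3*2+1+8=15

6,15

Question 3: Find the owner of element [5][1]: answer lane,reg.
r=5⇒gr=5,Rb=0  c=1⇒Cb=0,th=0,odd=1
L=5*4+0=20  i=0*4+0*2+1=1

20,1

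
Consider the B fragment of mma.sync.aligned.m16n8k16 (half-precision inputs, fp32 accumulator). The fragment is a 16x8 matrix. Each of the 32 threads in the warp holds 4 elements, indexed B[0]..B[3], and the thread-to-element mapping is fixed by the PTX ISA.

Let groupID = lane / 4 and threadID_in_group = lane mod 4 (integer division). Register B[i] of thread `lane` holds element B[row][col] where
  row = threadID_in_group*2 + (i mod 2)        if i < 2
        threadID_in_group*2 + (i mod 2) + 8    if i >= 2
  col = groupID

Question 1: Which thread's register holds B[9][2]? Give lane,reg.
c:2=>grp=2  r:9=>rB=1,tig=0,lo=1
L=2*4+0=8  i=1*2+1=3

8,3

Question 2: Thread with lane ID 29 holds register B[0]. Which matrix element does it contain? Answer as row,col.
lane 29: gr=7 (29/4), th=1 (29%4)
i=0: r=1*2+0+0=2, c=gr=7

2,7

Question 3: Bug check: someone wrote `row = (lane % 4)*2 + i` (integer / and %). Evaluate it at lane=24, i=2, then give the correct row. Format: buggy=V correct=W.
`(lane % 4)*2 + i`[24,2]⇒2
lane 24: gr=6 (24/4), th=0 (24%4)
i=2: r=0*2+0+8=8, c=gr=6
row: 2 vs 8

buggy=2 correct=8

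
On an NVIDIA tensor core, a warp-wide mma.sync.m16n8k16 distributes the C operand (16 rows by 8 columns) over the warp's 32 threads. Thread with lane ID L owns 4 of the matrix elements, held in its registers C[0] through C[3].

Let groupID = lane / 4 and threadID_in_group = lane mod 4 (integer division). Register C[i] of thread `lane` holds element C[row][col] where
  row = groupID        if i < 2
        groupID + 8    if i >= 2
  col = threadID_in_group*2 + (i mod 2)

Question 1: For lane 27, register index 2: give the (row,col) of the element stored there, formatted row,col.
27: grp=6,tig=3
[2] (6+8,3*2+0) = (14,6)

14,6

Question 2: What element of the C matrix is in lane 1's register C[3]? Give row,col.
8,3

lane 1: G=0 (1/4), T=1 (1%4)
i=3: r=0+8=8, c=1*2+1=3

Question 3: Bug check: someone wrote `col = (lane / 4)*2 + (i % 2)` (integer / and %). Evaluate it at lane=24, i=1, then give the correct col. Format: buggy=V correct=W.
buggy=13 correct=1

`(lane / 4)*2 + (i % 2)`[24,1]->13
L=24->g=24>>2=6, t=24&3=0
[1]->row 6+0=6  col 0·2+1=1
col: 13 vs 1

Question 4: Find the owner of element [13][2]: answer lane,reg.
r:13=>grp=5,rB=1  c:2=>tig=1,lo=0
L=5*4+1=21  i=1*2+0=2

21,2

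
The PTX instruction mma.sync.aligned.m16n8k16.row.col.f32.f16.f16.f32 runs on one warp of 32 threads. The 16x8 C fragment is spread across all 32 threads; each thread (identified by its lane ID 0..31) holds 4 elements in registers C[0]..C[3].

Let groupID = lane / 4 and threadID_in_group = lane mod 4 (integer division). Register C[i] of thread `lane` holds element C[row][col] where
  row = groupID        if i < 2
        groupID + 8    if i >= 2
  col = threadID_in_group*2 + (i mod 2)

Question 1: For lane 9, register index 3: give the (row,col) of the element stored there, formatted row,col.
10,3

9: g=2,t=1
[3] (2+8,1*2+1) = (10,3)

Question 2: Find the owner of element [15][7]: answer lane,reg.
r=15->g=7,rb=1  c=7->t=3,b0=1
L=7*4+3=31  i=1*2+1=3

31,3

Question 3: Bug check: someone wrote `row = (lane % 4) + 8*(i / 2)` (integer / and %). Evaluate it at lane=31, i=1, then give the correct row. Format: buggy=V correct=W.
buggy=3 correct=7

`(lane % 4) + 8*(i / 2)`[31,1]→3
lane 31: G=7 (31/4), T=3 (31%4)
i=1: r=7+0=7, c=3*2+1=7
row: 3 vs 7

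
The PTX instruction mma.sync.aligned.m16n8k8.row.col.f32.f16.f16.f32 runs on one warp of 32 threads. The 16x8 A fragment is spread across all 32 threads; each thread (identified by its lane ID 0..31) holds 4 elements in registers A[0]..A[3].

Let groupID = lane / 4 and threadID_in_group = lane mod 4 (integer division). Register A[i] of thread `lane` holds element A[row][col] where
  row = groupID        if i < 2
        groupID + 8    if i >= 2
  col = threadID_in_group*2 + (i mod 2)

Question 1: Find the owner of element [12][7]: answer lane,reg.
r=12⇒gr=4,Rb=1  c=7⇒th=3,odd=1
L=4*4+3=19  i=1*2+1=3

19,3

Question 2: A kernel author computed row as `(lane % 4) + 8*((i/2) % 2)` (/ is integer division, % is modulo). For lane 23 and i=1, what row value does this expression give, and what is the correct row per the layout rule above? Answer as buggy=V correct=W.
buggy=3 correct=5

`(lane % 4) + 8*((i/2) % 2)`[23,1]⇒3
23: gr=5,th=3
[1] (5+0,3*2+1) = (5,7)
row: 3 vs 5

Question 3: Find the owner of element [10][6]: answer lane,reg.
r=10->g=2,rb=1  c=6->t=3,b0=0
L=2*4+3=11  i=1*2+0=2

11,2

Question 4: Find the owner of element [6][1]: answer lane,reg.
r=6⇒gr=6,Rb=0  c=1⇒th=0,odd=1
L=6*4+0=24  i=0*2+1=1

24,1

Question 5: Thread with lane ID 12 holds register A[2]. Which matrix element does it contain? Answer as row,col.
11,0

lane 12: gid=3 (12/4), tid=0 (12%4)
i=2: r=3+8=11, c=0*2+0=0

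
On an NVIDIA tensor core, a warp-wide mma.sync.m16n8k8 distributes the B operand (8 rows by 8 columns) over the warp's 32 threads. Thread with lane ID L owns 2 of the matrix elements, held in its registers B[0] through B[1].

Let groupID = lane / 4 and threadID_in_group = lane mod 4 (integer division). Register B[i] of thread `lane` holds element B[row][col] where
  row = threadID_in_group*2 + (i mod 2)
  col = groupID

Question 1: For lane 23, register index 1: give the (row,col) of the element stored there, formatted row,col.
L=23->gid=23>>2=5, tid=23&3=3
[1]->row 3·2+1=7  col gid=5

7,5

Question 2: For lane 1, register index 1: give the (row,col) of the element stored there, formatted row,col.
3,0

lane 1: G=0 (1/4), T=1 (1%4)
i=1: r=1*2+1=3, c=G=0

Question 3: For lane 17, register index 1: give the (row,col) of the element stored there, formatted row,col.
3,4

lane 17: grp=4 (17/4), tig=1 (17%4)
i=1: r=1*2+1=3, c=grp=4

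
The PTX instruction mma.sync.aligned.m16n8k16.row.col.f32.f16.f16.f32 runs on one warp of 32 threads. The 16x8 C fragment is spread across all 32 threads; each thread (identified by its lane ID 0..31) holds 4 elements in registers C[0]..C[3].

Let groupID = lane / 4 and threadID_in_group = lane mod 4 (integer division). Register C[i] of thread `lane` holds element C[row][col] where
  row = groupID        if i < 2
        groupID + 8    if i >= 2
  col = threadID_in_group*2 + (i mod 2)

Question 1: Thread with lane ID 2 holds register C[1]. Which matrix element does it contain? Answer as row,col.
0,5

lane 2=>2/4=0, 2 mod 4=2
i=1  r:0+0=>0  c:2·2+1=>5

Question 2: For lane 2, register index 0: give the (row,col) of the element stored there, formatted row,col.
lane 2->2/4=0, 2 mod 4=2
i=0  r:0+0->0  c:2·2+0->4

0,4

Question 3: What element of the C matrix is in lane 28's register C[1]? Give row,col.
lane 28: gr=7 (28/4), th=0 (28%4)
i=1: r=7+0=7, c=0*2+1=1

7,1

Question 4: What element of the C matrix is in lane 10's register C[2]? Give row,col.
10,4

L=10=>grp=10>>2=2, tig=10&3=2
[2]=>row 2+8=10  col 2·2+0=4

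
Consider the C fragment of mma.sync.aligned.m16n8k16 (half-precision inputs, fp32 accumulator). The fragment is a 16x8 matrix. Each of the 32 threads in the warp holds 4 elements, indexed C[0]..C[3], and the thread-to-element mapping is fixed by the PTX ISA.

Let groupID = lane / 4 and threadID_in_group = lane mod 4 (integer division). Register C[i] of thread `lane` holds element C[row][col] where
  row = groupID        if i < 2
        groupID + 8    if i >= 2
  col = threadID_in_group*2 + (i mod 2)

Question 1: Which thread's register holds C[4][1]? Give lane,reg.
16,1

r=4⇒gr=4,Rb=0  c=1⇒th=0,odd=1
L=4*4+0=16  i=0*2+1=1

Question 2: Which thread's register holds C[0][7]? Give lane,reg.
r=0->g=0,rb=0  c=7->t=3,b0=1
L=0*4+3=3  i=0*2+1=1

3,1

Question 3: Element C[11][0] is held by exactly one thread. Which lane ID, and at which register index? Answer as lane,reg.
12,2

r: 11->gid=3,r8=1  c: 0->tid=0,i&1=0
L=3*4+0=12  i=1*2+0=2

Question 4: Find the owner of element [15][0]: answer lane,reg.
28,2

r=15→G=7,rhi=1  c=0→T=0,p=0
L=7*4+0=28  i=1*2+0=2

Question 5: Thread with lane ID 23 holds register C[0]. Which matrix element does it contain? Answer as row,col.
5,6

L=23=>grp=23>>2=5, tig=23&3=3
[0]=>row 5+0=5  col 3·2+0=6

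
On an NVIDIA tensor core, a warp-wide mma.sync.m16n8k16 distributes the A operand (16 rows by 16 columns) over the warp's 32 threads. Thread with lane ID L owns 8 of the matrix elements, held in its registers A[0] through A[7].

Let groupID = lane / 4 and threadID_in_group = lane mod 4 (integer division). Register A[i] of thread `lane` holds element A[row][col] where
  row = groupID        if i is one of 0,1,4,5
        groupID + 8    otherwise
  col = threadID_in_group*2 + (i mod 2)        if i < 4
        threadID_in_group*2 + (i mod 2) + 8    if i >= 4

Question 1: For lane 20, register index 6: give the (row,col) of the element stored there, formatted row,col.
lane 20->20/4=5, 20 mod 4=0
i=6  r:5+8->13  c:2·0+0+8->8

13,8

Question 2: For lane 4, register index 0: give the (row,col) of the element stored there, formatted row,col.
4: gr=1,th=0
[0] (1+0,0*2+0+0) = (1,0)

1,0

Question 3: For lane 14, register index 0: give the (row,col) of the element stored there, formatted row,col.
3,4

lane 14: gid=3 (14/4), tid=2 (14%4)
i=0: r=3+0=3, c=2*2+0+0=4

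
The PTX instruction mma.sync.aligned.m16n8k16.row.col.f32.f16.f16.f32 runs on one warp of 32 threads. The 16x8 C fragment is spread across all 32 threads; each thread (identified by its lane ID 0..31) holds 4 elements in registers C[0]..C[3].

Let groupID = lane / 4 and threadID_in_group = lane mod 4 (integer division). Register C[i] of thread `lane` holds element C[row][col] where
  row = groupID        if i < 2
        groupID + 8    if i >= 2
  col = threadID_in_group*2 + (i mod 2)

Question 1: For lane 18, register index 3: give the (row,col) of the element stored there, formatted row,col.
lane 18⇒18/4=4, 18 mod 4=2
i=3  r:4+8⇒12  c:2·2+1⇒5

12,5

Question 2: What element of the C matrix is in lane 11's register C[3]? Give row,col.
lane 11: g=2 (11/4), t=3 (11%4)
i=3: r=2+8=10, c=3*2+1=7

10,7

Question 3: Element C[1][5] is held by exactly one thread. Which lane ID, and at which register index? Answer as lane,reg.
r=1→G=1,rhi=0  c=5→T=2,p=1
L=1*4+2=6  i=0*2+1=1

6,1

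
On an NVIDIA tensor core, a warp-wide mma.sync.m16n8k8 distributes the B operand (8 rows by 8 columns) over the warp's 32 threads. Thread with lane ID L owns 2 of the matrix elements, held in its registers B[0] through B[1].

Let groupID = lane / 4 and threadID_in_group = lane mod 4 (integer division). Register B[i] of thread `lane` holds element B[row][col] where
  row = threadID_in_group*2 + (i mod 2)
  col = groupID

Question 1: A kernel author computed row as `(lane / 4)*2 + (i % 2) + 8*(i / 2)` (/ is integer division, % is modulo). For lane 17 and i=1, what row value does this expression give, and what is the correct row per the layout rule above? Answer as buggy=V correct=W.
buggy=9 correct=3

`(lane / 4)*2 + (i % 2) + 8*(i / 2)`[17,1]->9
lane 17: g=4 (17/4), t=1 (17%4)
i=1: r=1*2+1=3, c=g=4
row: 9 vs 3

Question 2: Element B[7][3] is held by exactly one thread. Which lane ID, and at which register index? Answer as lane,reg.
c=3⇒gr=3  r=7⇒th=3,odd=1
L=3*4+3=15  i=1=1

15,1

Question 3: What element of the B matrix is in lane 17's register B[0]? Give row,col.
2,4

L=17=>grp=17>>2=4, tig=17&3=1
[0]=>row 1·2+0=2  col grp=4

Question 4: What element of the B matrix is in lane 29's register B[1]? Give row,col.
29: gid=7,tid=1
[1] (1*2+1,7) = (3,7)

3,7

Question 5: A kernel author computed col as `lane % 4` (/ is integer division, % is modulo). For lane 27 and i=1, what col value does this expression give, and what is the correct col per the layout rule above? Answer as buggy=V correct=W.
`lane % 4`[27,1]->3
lane 27: gid=6 (27/4), tid=3 (27%4)
i=1: r=3*2+1=7, c=gid=6
col: 3 vs 6

buggy=3 correct=6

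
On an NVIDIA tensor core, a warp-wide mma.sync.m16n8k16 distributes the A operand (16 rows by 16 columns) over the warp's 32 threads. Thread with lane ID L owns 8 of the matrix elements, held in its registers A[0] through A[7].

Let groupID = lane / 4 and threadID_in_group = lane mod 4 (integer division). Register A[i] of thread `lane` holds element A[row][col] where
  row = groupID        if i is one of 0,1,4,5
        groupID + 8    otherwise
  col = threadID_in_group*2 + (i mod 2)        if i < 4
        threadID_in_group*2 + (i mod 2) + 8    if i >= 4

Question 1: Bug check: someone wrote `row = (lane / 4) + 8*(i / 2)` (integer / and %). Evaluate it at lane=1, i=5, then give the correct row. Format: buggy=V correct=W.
`(lane / 4) + 8*(i / 2)`[1,5]→16
lane 1: G=0 (1/4), T=1 (1%4)
i=5: r=0+0=0, c=1*2+1+8=11
row: 16 vs 0

buggy=16 correct=0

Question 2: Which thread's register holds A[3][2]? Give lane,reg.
r=3->g=3,rb=0  c=2->cb=0,t=1,b0=0
L=3*4+1=13  i=0*4+0*2+0=0

13,0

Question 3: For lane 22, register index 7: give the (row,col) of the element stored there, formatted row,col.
L=22→G=22>>2=5, T=22&3=2
[7]→row 5+8=13  col 2·2+1+8=13

13,13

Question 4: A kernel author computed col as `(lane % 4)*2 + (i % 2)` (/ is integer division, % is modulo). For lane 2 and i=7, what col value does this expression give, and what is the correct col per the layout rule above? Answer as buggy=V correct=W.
buggy=5 correct=13

`(lane % 4)*2 + (i % 2)`[2,7]⇒5
2: gr=0,th=2
[7] (0+8,2*2+1+8) = (8,13)
col: 5 vs 13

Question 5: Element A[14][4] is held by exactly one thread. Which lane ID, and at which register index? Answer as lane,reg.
26,2

r=14⇒gr=6,Rb=1  c=4⇒Cb=0,th=2,odd=0
L=6*4+2=26  i=0*4+1*2+0=2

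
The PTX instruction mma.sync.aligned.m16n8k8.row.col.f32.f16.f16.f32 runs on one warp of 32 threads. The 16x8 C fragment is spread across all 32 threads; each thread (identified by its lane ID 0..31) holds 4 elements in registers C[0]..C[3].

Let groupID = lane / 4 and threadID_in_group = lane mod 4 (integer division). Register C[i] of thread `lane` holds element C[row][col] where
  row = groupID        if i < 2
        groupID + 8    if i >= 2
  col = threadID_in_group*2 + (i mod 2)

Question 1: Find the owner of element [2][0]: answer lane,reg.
8,0

r:2=>grp=2,rB=0  c:0=>tig=0,lo=0
L=2*4+0=8  i=0*2+0=0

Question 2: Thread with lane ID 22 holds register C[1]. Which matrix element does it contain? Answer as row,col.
L=22->g=22>>2=5, t=22&3=2
[1]->row 5+0=5  col 2·2+1=5

5,5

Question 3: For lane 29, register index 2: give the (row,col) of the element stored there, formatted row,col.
15,2

L=29→G=29>>2=7, T=29&3=1
[2]→row 7+8=15  col 1·2+0=2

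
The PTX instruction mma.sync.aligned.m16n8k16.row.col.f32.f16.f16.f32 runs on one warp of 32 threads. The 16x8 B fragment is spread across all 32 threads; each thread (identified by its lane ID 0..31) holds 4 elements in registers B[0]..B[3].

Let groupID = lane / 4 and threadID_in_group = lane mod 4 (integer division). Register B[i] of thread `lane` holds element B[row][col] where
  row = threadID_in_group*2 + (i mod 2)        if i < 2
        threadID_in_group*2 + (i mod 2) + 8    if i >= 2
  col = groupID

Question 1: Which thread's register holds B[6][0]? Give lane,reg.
c:0=>grp=0  r:6=>rB=0,tig=3,lo=0
L=0*4+3=3  i=0*2+0=0

3,0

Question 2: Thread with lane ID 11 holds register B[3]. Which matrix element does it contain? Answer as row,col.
lane 11: G=2 (11/4), T=3 (11%4)
i=3: r=3*2+1+8=15, c=G=2

15,2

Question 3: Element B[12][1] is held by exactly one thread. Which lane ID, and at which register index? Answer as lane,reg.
c=1->g=1  r=12->rb=1,t=2,b0=0
L=1*4+2=6  i=1*2+0=2

6,2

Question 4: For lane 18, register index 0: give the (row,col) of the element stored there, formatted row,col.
lane 18=>18/4=4, 18 mod 4=2
i=0  r:2·2+0+0=>4  c:4

4,4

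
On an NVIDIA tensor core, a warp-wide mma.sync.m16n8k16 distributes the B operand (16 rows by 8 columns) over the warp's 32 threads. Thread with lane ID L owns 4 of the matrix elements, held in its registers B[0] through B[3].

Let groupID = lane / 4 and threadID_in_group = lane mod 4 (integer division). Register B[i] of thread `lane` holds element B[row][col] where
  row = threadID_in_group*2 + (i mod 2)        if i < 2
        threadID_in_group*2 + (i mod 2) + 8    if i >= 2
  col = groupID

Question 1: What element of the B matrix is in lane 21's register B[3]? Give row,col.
lane 21: g=5 (21/4), t=1 (21%4)
i=3: r=1*2+1+8=11, c=g=5

11,5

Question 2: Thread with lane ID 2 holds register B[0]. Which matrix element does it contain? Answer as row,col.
4,0

L=2->g=2>>2=0, t=2&3=2
[0]->row 2·2+0+0=4  col g=0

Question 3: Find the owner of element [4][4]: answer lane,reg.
c: 4->gid=4  r: 4->r8=0,tid=2,i&1=0
L=4*4+2=18  i=0*2+0=0

18,0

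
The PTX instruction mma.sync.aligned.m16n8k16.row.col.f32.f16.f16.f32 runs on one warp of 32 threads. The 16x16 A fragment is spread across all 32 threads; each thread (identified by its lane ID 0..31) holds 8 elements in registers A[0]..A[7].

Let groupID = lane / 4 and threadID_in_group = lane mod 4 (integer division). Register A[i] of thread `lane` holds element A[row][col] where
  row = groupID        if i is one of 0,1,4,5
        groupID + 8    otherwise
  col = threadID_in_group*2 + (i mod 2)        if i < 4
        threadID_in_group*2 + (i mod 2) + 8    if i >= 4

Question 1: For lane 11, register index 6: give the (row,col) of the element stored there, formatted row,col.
11: g=2,t=3
[6] (2+8,3*2+0+8) = (10,14)

10,14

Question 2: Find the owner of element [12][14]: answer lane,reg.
r=12→G=4,rhi=1  c=14→chi=1,T=3,p=0
L=4*4+3=19  i=1*4+1*2+0=6

19,6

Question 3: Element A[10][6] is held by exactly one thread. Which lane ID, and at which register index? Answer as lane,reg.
11,2

r: 10->gid=2,r8=1  c: 6->c8=0,tid=3,i&1=0
L=2*4+3=11  i=0*4+1*2+0=2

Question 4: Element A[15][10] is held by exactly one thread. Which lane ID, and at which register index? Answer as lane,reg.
29,6

r=15->g=7,rb=1  c=10->cb=1,t=1,b0=0
L=7*4+1=29  i=1*4+1*2+0=6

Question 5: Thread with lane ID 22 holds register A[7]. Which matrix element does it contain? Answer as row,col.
13,13

lane 22: gid=5 (22/4), tid=2 (22%4)
i=7: r=5+8=13, c=2*2+1+8=13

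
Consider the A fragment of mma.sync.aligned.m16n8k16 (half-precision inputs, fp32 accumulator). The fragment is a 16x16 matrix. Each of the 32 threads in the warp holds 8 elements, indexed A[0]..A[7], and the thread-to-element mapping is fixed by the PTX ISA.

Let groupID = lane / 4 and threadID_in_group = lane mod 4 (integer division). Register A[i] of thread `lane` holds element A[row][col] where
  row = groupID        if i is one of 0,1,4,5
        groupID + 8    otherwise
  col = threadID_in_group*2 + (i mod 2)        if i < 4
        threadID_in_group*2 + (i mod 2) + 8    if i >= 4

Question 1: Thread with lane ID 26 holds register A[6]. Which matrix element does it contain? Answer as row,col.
14,12

lane 26→26/4=6, 26 mod 4=2
i=6  r:6+8→14  c:2·2+0+8→12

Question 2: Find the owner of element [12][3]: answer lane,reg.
r=12⇒gr=4,Rb=1  c=3⇒Cb=0,th=1,odd=1
L=4*4+1=17  i=0*4+1*2+1=3

17,3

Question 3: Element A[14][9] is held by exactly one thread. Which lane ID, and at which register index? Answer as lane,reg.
24,7

r=14⇒gr=6,Rb=1  c=9⇒Cb=1,th=0,odd=1
L=6*4+0=24  i=1*4+1*2+1=7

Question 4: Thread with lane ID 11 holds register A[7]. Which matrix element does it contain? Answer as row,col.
L=11->gid=11>>2=2, tid=11&3=3
[7]->row 2+8=10  col 3·2+1+8=15

10,15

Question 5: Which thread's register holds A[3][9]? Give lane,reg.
12,5

r=3->g=3,rb=0  c=9->cb=1,t=0,b0=1
L=3*4+0=12  i=1*4+0*2+1=5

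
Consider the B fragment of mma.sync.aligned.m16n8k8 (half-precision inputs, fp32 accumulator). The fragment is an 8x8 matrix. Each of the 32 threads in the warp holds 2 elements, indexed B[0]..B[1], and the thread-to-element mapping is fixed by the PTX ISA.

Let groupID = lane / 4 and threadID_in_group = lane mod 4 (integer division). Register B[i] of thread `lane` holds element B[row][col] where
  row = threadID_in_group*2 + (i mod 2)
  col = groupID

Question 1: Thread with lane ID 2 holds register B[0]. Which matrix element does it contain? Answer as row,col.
lane 2: gr=0 (2/4), th=2 (2%4)
i=0: r=2*2+0=4, c=gr=0

4,0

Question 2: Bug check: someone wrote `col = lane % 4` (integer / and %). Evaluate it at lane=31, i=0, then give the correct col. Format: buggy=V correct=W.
`lane % 4`[31,0]->3
31: g=7,t=3
[0] (3*2+0,7) = (6,7)
col: 3 vs 7

buggy=3 correct=7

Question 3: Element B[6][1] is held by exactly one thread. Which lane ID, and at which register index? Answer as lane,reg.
c=1->g=1  r=6->t=3,b0=0
L=1*4+3=7  i=0=0

7,0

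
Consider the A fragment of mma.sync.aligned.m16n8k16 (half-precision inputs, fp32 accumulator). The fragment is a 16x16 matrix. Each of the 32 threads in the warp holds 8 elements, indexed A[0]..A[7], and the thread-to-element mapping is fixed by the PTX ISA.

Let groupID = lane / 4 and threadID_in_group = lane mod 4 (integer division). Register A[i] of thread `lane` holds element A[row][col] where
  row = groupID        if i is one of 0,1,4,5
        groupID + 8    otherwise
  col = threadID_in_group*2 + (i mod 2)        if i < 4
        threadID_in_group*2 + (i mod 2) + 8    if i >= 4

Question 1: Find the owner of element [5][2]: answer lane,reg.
r:5=>grp=5,rB=0  c:2=>cB=0,tig=1,lo=0
L=5*4+1=21  i=0*4+0*2+0=0

21,0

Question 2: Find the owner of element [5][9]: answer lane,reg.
r=5⇒gr=5,Rb=0  c=9⇒Cb=1,th=0,odd=1
L=5*4+0=20  i=1*4+0*2+1=5

20,5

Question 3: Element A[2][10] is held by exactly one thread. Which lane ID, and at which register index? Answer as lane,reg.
9,4

r=2→G=2,rhi=0  c=10→chi=1,T=1,p=0
L=2*4+1=9  i=1*4+0*2+0=4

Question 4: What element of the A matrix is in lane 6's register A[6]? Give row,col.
9,12

6: g=1,t=2
[6] (1+8,2*2+0+8) = (9,12)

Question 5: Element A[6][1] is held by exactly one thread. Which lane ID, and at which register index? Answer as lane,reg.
r=6->g=6,rb=0  c=1->cb=0,t=0,b0=1
L=6*4+0=24  i=0*4+0*2+1=1

24,1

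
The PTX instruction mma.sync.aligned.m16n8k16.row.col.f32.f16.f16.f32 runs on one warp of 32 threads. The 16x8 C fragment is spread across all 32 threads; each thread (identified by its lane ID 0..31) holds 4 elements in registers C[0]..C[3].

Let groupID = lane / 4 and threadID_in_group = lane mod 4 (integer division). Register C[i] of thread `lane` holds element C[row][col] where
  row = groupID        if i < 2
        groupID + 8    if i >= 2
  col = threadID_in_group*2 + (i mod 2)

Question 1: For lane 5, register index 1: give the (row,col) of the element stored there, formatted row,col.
5: G=1,T=1
[1] (1+0,1*2+1) = (1,3)

1,3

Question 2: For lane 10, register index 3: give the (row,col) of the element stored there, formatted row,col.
10,5

10: grp=2,tig=2
[3] (2+8,2*2+1) = (10,5)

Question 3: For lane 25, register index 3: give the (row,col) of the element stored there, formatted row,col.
14,3

L=25->gid=25>>2=6, tid=25&3=1
[3]->row 6+8=14  col 1·2+1=3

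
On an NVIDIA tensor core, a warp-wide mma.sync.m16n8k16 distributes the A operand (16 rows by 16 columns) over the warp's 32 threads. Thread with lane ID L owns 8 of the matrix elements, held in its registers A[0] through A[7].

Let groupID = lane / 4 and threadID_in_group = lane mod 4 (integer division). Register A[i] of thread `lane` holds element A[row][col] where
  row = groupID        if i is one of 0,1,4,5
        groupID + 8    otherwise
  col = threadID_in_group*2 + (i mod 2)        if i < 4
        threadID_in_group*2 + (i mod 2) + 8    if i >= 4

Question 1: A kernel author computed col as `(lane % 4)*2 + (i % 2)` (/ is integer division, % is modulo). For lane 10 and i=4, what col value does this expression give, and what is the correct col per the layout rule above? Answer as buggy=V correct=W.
buggy=4 correct=12

`(lane % 4)*2 + (i % 2)`[10,4]->4
L=10->g=10>>2=2, t=10&3=2
[4]->row 2+0=2  col 2·2+0+8=12
col: 4 vs 12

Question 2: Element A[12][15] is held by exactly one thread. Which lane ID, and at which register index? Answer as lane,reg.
19,7

r=12⇒gr=4,Rb=1  c=15⇒Cb=1,th=3,odd=1
L=4*4+3=19  i=1*4+1*2+1=7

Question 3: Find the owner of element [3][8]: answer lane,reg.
r=3→G=3,rhi=0  c=8→chi=1,T=0,p=0
L=3*4+0=12  i=1*4+0*2+0=4

12,4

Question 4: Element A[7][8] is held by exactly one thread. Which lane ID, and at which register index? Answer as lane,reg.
r=7->g=7,rb=0  c=8->cb=1,t=0,b0=0
L=7*4+0=28  i=1*4+0*2+0=4

28,4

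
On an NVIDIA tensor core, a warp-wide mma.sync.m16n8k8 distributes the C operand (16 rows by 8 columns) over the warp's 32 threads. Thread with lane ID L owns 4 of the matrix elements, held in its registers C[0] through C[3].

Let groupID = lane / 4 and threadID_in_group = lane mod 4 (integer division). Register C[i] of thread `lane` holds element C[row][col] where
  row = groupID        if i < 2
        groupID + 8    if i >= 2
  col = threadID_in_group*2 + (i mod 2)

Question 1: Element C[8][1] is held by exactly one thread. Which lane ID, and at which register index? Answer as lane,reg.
r:8=>grp=0,rB=1  c:1=>tig=0,lo=1
L=0*4+0=0  i=1*2+1=3

0,3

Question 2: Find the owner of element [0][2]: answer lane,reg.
r:0=>grp=0,rB=0  c:2=>tig=1,lo=0
L=0*4+1=1  i=0*2+0=0

1,0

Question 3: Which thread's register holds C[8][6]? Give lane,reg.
r: 8->gid=0,r8=1  c: 6->tid=3,i&1=0
L=0*4+3=3  i=1*2+0=2

3,2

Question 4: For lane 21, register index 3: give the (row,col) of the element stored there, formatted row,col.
21: G=5,T=1
[3] (5+8,1*2+1) = (13,3)

13,3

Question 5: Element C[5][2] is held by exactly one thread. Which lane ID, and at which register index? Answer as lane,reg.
r=5→G=5,rhi=0  c=2→T=1,p=0
L=5*4+1=21  i=0*2+0=0

21,0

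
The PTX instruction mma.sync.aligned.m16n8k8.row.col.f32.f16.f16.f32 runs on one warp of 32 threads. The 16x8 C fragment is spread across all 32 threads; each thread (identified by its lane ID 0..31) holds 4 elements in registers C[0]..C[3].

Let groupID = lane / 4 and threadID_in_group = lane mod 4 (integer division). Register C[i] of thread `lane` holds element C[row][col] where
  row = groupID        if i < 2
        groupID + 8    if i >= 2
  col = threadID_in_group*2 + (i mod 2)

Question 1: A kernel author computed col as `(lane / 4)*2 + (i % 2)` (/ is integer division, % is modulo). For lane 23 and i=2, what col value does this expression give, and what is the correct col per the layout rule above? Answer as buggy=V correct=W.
`(lane / 4)*2 + (i % 2)`[23,2]→10
L=23→G=23>>2=5, T=23&3=3
[2]→row 5+8=13  col 3·2+0=6
col: 10 vs 6

buggy=10 correct=6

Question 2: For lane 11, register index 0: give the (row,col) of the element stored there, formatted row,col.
2,6

11: grp=2,tig=3
[0] (2+0,3*2+0) = (2,6)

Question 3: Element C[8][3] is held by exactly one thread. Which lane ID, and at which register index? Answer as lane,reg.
r: 8->gid=0,r8=1  c: 3->tid=1,i&1=1
L=0*4+1=1  i=1*2+1=3

1,3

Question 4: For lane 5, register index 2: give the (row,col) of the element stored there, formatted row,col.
9,2

5: G=1,T=1
[2] (1+8,1*2+0) = (9,2)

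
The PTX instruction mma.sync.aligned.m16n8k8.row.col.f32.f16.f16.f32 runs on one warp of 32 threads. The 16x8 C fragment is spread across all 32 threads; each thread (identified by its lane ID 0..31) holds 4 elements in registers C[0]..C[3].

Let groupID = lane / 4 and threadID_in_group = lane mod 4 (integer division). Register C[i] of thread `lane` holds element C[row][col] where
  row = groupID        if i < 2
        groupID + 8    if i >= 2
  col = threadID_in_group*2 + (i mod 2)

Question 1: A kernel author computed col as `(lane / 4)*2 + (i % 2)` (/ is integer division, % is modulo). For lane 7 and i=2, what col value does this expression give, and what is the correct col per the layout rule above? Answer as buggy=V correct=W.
`(lane / 4)*2 + (i % 2)`[7,2]->2
L=7->g=7>>2=1, t=7&3=3
[2]->row 1+8=9  col 3·2+0=6
col: 2 vs 6

buggy=2 correct=6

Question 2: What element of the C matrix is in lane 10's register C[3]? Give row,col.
10,5

10: gr=2,th=2
[3] (2+8,2*2+1) = (10,5)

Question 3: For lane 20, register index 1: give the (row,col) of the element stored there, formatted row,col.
5,1

20: g=5,t=0
[1] (5+0,0*2+1) = (5,1)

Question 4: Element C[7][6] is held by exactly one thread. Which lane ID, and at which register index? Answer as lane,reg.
31,0

r:7=>grp=7,rB=0  c:6=>tig=3,lo=0
L=7*4+3=31  i=0*2+0=0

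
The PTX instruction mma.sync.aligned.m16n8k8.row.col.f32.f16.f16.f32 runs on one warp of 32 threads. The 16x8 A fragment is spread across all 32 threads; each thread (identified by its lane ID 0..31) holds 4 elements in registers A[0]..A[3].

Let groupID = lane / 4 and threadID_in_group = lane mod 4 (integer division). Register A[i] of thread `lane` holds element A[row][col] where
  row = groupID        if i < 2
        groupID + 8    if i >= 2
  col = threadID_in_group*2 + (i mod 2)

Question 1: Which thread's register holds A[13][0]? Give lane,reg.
20,2

r=13→G=5,rhi=1  c=0→T=0,p=0
L=5*4+0=20  i=1*2+0=2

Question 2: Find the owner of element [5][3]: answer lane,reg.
21,1

r:5=>grp=5,rB=0  c:3=>tig=1,lo=1
L=5*4+1=21  i=0*2+1=1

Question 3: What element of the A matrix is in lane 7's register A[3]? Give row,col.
9,7

7: G=1,T=3
[3] (1+8,3*2+1) = (9,7)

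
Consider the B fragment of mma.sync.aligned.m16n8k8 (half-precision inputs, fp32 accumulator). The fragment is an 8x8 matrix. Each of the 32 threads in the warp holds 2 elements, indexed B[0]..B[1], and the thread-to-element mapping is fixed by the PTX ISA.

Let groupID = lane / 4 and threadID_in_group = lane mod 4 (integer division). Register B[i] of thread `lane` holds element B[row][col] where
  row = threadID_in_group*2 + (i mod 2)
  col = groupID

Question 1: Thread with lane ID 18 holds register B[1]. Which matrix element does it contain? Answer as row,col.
5,4

L=18→G=18>>2=4, T=18&3=2
[1]→row 2·2+1=5  col G=4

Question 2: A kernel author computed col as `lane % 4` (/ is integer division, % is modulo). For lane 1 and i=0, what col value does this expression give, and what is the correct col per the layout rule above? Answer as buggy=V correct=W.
buggy=1 correct=0

`lane % 4`[1,0]->1
L=1->g=1>>2=0, t=1&3=1
[0]->row 1·2+0=2  col g=0
col: 1 vs 0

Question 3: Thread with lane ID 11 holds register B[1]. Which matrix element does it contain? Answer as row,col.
lane 11: gid=2 (11/4), tid=3 (11%4)
i=1: r=3*2+1=7, c=gid=2

7,2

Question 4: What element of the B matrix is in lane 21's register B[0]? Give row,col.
2,5

lane 21: grp=5 (21/4), tig=1 (21%4)
i=0: r=1*2+0=2, c=grp=5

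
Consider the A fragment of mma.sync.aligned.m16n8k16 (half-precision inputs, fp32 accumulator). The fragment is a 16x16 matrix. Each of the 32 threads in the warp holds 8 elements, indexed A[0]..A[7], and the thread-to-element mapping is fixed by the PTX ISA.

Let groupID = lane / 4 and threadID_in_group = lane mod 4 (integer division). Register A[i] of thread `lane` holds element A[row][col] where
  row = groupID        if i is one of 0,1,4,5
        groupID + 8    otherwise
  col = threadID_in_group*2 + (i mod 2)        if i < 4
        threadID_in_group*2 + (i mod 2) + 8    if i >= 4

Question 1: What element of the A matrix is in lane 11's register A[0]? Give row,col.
lane 11⇒11/4=2, 11 mod 4=3
i=0  r:2+0⇒2  c:2·3+0+0⇒6

2,6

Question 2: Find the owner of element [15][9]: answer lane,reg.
r=15→G=7,rhi=1  c=9→chi=1,T=0,p=1
L=7*4+0=28  i=1*4+1*2+1=7

28,7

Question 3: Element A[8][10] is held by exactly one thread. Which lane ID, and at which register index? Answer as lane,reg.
r: 8->gid=0,r8=1  c: 10->c8=1,tid=1,i&1=0
L=0*4+1=1  i=1*4+1*2+0=6

1,6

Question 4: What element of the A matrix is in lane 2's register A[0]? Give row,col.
lane 2=>2/4=0, 2 mod 4=2
i=0  r:0+0=>0  c:2·2+0+0=>4

0,4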